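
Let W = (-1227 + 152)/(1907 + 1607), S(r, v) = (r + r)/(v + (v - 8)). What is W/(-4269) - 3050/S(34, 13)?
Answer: -205892357575/255021522 ≈ -807.35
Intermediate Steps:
S(r, v) = 2*r/(-8 + 2*v) (S(r, v) = (2*r)/(v + (-8 + v)) = (2*r)/(-8 + 2*v) = 2*r/(-8 + 2*v))
W = -1075/3514 ≈ -0.30592
W/(-4269) - 3050/S(34, 13) = -1075/3514/(-4269) - 3050/(34/(-4 + 13)) = -1075/3514*(-1/4269) - 3050/(34/9) = 1075/15001266 - 3050/(34*(⅑)) = 1075/15001266 - 3050/34/9 = 1075/15001266 - 3050*9/34 = 1075/15001266 - 13725/17 = -205892357575/255021522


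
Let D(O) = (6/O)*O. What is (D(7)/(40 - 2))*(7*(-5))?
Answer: -105/19 ≈ -5.5263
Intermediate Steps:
D(O) = 6
(D(7)/(40 - 2))*(7*(-5)) = (6/(40 - 2))*(7*(-5)) = (6/38)*(-35) = ((1/38)*6)*(-35) = (3/19)*(-35) = -105/19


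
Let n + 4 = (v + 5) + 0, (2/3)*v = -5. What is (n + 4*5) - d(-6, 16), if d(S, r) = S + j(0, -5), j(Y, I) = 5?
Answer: 29/2 ≈ 14.500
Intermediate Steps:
v = -15/2 (v = (3/2)*(-5) = -15/2 ≈ -7.5000)
n = -13/2 (n = -4 + ((-15/2 + 5) + 0) = -4 + (-5/2 + 0) = -4 - 5/2 = -13/2 ≈ -6.5000)
d(S, r) = 5 + S (d(S, r) = S + 5 = 5 + S)
(n + 4*5) - d(-6, 16) = (-13/2 + 4*5) - (5 - 6) = (-13/2 + 20) - 1*(-1) = 27/2 + 1 = 29/2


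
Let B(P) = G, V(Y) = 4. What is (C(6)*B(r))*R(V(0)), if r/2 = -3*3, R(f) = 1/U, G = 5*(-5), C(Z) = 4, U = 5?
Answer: -20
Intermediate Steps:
G = -25
R(f) = ⅕ (R(f) = 1/5 = ⅕)
r = -18 (r = 2*(-3*3) = 2*(-9) = -18)
B(P) = -25
(C(6)*B(r))*R(V(0)) = (4*(-25))*(⅕) = -100*⅕ = -20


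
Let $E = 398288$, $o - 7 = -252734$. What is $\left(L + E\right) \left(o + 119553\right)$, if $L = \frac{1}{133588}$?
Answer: $- \frac{3542861038711515}{66794} \approx -5.3042 \cdot 10^{10}$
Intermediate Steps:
$o = -252727$ ($o = 7 - 252734 = -252727$)
$L = \frac{1}{133588} \approx 7.4857 \cdot 10^{-6}$
$\left(L + E\right) \left(o + 119553\right) = \left(\frac{1}{133588} + 398288\right) \left(-252727 + 119553\right) = \frac{53206497345}{133588} \left(-133174\right) = - \frac{3542861038711515}{66794}$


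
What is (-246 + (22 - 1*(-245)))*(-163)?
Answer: -3423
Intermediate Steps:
(-246 + (22 - 1*(-245)))*(-163) = (-246 + (22 + 245))*(-163) = (-246 + 267)*(-163) = 21*(-163) = -3423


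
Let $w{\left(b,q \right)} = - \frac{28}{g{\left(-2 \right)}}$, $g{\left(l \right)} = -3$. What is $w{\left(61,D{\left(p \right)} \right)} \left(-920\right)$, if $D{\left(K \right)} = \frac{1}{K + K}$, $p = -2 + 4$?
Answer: $- \frac{25760}{3} \approx -8586.7$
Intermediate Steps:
$p = 2$
$D{\left(K \right)} = \frac{1}{2 K}$
$w{\left(b,q \right)} = \frac{28}{3}$ ($w{\left(b,q \right)} = - \frac{28}{-3} = \left(-28\right) \left(- \frac{1}{3}\right) = \frac{28}{3}$)
$w{\left(61,D{\left(p \right)} \right)} \left(-920\right) = \frac{28}{3} \left(-920\right) = - \frac{25760}{3}$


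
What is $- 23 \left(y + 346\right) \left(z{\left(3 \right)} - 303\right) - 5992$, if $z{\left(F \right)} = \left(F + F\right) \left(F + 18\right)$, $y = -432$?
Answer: $-356098$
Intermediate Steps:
$z{\left(F \right)} = 2 F \left(18 + F\right)$
$- 23 \left(y + 346\right) \left(z{\left(3 \right)} - 303\right) - 5992 = - 23 \left(-432 + 346\right) \left(2 \cdot 3 \left(18 + 3\right) - 303\right) - 5992 = - 23 \left(- 86 \left(2 \cdot 3 \cdot 21 - 303\right)\right) - 5992 = - 23 \left(- 86 \left(126 - 303\right)\right) - 5992 = - 23 \left(\left(-86\right) \left(-177\right)\right) - 5992 = \left(-23\right) 15222 - 5992 = -350106 - 5992 = -356098$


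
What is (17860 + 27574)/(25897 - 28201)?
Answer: -22717/1152 ≈ -19.720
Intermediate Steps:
(17860 + 27574)/(25897 - 28201) = 45434/(-2304) = 45434*(-1/2304) = -22717/1152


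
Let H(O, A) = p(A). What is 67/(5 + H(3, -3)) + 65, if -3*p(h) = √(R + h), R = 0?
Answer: 5945/76 + 67*I*√3/76 ≈ 78.224 + 1.5269*I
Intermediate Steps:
p(h) = -√h/3 (p(h) = -√(0 + h)/3 = -√h/3)
H(O, A) = -√A/3
67/(5 + H(3, -3)) + 65 = 67/(5 - I*√3/3) + 65 = 65 + 67/(5 - I*√3/3)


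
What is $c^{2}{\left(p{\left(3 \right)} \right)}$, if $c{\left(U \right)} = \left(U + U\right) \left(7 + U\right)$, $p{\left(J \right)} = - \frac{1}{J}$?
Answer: $\frac{1600}{81} \approx 19.753$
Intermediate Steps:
$c{\left(U \right)} = 2 U \left(7 + U\right)$
$c^{2}{\left(p{\left(3 \right)} \right)} = \left(2 \left(- \frac{1}{3}\right) \left(7 - \frac{1}{3}\right)\right)^{2} = \left(2 \left(- \frac{1}{3}\right) \frac{20}{3}\right)^{2} = \left(- \frac{40}{9}\right)^{2} = \frac{1600}{81}$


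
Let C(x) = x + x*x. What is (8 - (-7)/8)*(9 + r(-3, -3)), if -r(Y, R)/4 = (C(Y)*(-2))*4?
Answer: 14271/8 ≈ 1783.9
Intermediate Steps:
C(x) = x + x²
r(Y, R) = 32*Y*(1 + Y) (r(Y, R) = -4*(Y*(1 + Y))*(-2)*4 = -4*(-2*Y*(1 + Y))*4 = -(-32)*Y*(1 + Y) = 32*Y*(1 + Y))
(8 - (-7)/8)*(9 + r(-3, -3)) = (8 - (-7)/8)*(9 + 32*(-3)*(1 - 3)) = (8 - (-7)/8)*(9 + 32*(-3)*(-2)) = (8 - 1*(-7/8))*(9 + 192) = (8 + 7/8)*201 = (71/8)*201 = 14271/8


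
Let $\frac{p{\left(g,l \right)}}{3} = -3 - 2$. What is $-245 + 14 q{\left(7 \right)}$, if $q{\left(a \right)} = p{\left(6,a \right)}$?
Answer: $-455$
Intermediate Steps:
$p{\left(g,l \right)} = -15$ ($p{\left(g,l \right)} = 3 \left(-3 - 2\right) = 3 \left(-5\right) = -15$)
$q{\left(a \right)} = -15$
$-245 + 14 q{\left(7 \right)} = -245 + 14 \left(-15\right) = -245 - 210 = -455$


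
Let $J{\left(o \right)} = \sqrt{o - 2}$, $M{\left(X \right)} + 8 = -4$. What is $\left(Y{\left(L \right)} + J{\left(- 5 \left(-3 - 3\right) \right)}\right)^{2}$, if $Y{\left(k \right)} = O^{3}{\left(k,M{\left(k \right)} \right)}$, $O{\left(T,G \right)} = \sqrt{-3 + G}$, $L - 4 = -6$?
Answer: $-3347 - 60 i \sqrt{105} \approx -3347.0 - 614.82 i$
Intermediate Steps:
$M{\left(X \right)} = -12$ ($M{\left(X \right)} = -8 - 4 = -12$)
$J{\left(o \right)} = \sqrt{-2 + o}$
$L = -2$ ($L = 4 - 6 = -2$)
$Y{\left(k \right)} = - 15 i \sqrt{15}$ ($Y{\left(k \right)} = \left(\sqrt{-3 - 12}\right)^{3} = \left(\sqrt{-15}\right)^{3} = \left(i \sqrt{15}\right)^{3} = - 15 i \sqrt{15}$)
$\left(Y{\left(L \right)} + J{\left(- 5 \left(-3 - 3\right) \right)}\right)^{2} = \left(- 15 i \sqrt{15} + \sqrt{-2 - 5 \left(-3 - 3\right)}\right)^{2} = \left(- 15 i \sqrt{15} + \sqrt{-2 - -30}\right)^{2} = \left(- 15 i \sqrt{15} + \sqrt{-2 + 30}\right)^{2} = \left(- 15 i \sqrt{15} + \sqrt{28}\right)^{2} = \left(- 15 i \sqrt{15} + 2 \sqrt{7}\right)^{2} = \left(2 \sqrt{7} - 15 i \sqrt{15}\right)^{2}$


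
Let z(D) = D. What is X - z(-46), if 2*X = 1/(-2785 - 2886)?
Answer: 521731/11342 ≈ 46.000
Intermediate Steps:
X = -1/11342 (X = 1/(2*(-2785 - 2886)) = (½)/(-5671) = (½)*(-1/5671) = -1/11342 ≈ -8.8168e-5)
X - z(-46) = -1/11342 - 1*(-46) = -1/11342 + 46 = 521731/11342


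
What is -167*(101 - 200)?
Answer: 16533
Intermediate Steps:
-167*(101 - 200) = -167*(-99) = 16533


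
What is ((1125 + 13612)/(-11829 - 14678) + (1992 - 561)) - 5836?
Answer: -116778072/26507 ≈ -4405.6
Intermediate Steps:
((1125 + 13612)/(-11829 - 14678) + (1992 - 561)) - 5836 = (14737/(-26507) + 1431) - 5836 = (14737*(-1/26507) + 1431) - 5836 = (-14737/26507 + 1431) - 5836 = 37916780/26507 - 5836 = -116778072/26507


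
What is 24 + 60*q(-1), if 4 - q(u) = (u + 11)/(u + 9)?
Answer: 189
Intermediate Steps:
q(u) = 4 - (11 + u)/(9 + u) (q(u) = 4 - (u + 11)/(u + 9) = 4 - (11 + u)/(9 + u))
24 + 60*q(-1) = 24 + 60*((25 + 3*(-1))/(9 - 1)) = 24 + 60*((25 - 3)/8) = 24 + 60*((1/8)*22) = 24 + 60*(11/4) = 24 + 165 = 189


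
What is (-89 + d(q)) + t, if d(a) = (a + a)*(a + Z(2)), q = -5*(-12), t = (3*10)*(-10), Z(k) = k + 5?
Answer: 7651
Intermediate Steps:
Z(k) = 5 + k
t = -300 (t = 30*(-10) = -300)
q = 60
d(a) = 2*a*(7 + a) (d(a) = (a + a)*(a + (5 + 2)) = (2*a)*(a + 7) = (2*a)*(7 + a) = 2*a*(7 + a))
(-89 + d(q)) + t = (-89 + 2*60*(7 + 60)) - 300 = (-89 + 2*60*67) - 300 = (-89 + 8040) - 300 = 7951 - 300 = 7651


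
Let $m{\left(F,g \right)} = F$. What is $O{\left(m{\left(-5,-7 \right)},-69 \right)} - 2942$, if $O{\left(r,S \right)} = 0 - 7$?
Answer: $-2949$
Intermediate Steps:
$O{\left(r,S \right)} = -7$
$O{\left(m{\left(-5,-7 \right)},-69 \right)} - 2942 = -7 - 2942 = -2949$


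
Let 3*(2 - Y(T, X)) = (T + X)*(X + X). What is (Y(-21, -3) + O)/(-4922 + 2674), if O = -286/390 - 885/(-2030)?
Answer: 281951/13690320 ≈ 0.020595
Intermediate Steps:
O = -1811/6090 (O = -286*1/390 - 885*(-1/2030) = -11/15 + 177/406 = -1811/6090 ≈ -0.29737)
Y(T, X) = 2 - 2*X*(T + X)/3 (Y(T, X) = 2 - (T + X)*(X + X)/3 = 2 - (T + X)*2*X/3 = 2 - 2*X*(T + X)/3)
(Y(-21, -3) + O)/(-4922 + 2674) = ((2 - 2/3*(-3)**2 - 2/3*(-21)*(-3)) - 1811/6090)/(-4922 + 2674) = ((2 - 2/3*9 - 42) - 1811/6090)/(-2248) = ((2 - 6 - 42) - 1811/6090)*(-1/2248) = (-46 - 1811/6090)*(-1/2248) = -281951/6090*(-1/2248) = 281951/13690320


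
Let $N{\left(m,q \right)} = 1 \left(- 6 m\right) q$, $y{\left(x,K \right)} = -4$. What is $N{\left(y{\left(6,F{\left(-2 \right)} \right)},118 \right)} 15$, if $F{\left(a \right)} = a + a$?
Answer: $42480$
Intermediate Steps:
$F{\left(a \right)} = 2 a$
$N{\left(m,q \right)} = - 6 m q$
$N{\left(y{\left(6,F{\left(-2 \right)} \right)},118 \right)} 15 = \left(-6\right) \left(-4\right) 118 \cdot 15 = 2832 \cdot 15 = 42480$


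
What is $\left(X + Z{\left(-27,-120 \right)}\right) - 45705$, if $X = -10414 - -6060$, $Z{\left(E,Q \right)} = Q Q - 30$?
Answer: $-35689$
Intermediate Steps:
$Z{\left(E,Q \right)} = -30 + Q^{2}$ ($Z{\left(E,Q \right)} = Q^{2} - 30 = -30 + Q^{2}$)
$X = -4354$ ($X = -10414 + 6060 = -4354$)
$\left(X + Z{\left(-27,-120 \right)}\right) - 45705 = \left(-4354 - \left(30 - \left(-120\right)^{2}\right)\right) - 45705 = \left(-4354 + \left(-30 + 14400\right)\right) - 45705 = \left(-4354 + 14370\right) - 45705 = 10016 - 45705 = -35689$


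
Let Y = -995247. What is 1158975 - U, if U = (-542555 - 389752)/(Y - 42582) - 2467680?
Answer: 1254615599896/345943 ≈ 3.6267e+6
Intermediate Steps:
U = -853676311471/345943 (U = (-542555 - 389752)/(-995247 - 42582) - 2467680 = -932307/(-1037829) - 2467680 = -932307*(-1/1037829) - 2467680 = 310769/345943 - 2467680 = -853676311471/345943 ≈ -2.4677e+6)
1158975 - U = 1158975 - 1*(-853676311471/345943) = 1158975 + 853676311471/345943 = 1254615599896/345943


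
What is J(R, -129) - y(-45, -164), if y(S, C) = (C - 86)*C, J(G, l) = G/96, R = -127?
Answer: -3936127/96 ≈ -41001.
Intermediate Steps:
J(G, l) = G/96 (J(G, l) = G*(1/96) = G/96)
y(S, C) = C*(-86 + C) (y(S, C) = (-86 + C)*C = C*(-86 + C))
J(R, -129) - y(-45, -164) = (1/96)*(-127) - (-164)*(-86 - 164) = -127/96 - (-164)*(-250) = -127/96 - 1*41000 = -127/96 - 41000 = -3936127/96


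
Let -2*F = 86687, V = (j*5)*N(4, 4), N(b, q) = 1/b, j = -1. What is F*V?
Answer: 433435/8 ≈ 54179.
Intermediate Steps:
V = -5/4 (V = -1*5/4 = -5*1/4 = -5/4 ≈ -1.2500)
F = -86687/2 (F = -1/2*86687 = -86687/2 ≈ -43344.)
F*V = -86687/2*(-5/4) = 433435/8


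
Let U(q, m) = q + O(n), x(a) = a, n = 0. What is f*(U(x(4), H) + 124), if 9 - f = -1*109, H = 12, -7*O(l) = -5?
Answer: 106318/7 ≈ 15188.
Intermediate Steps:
O(l) = 5/7 (O(l) = -⅐*(-5) = 5/7)
U(q, m) = 5/7 + q (U(q, m) = q + 5/7 = 5/7 + q)
f = 118 (f = 9 - (-1)*109 = 9 - 1*(-109) = 9 + 109 = 118)
f*(U(x(4), H) + 124) = 118*((5/7 + 4) + 124) = 118*(33/7 + 124) = 118*(901/7) = 106318/7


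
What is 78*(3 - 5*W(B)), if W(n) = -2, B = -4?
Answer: 1014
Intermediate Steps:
78*(3 - 5*W(B)) = 78*(3 - 5*(-2)) = 78*(3 + 10) = 78*13 = 1014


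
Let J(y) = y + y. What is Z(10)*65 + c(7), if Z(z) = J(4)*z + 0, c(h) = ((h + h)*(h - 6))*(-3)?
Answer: 5158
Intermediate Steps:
J(y) = 2*y
c(h) = -6*h*(-6 + h) (c(h) = ((2*h)*(-6 + h))*(-3) = (2*h*(-6 + h))*(-3) = -6*h*(-6 + h))
Z(z) = 8*z (Z(z) = (2*4)*z + 0 = 8*z + 0 = 8*z)
Z(10)*65 + c(7) = (8*10)*65 + 6*7*(6 - 1*7) = 80*65 + 6*7*(6 - 7) = 5200 + 6*7*(-1) = 5200 - 42 = 5158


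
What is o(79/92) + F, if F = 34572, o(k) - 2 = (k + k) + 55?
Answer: 1593013/46 ≈ 34631.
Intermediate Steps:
o(k) = 57 + 2*k (o(k) = 2 + ((k + k) + 55) = 2 + (2*k + 55) = 2 + (55 + 2*k) = 57 + 2*k)
o(79/92) + F = (57 + 2*(79/92)) + 34572 = (57 + 79/46) + 34572 = 2701/46 + 34572 = 1593013/46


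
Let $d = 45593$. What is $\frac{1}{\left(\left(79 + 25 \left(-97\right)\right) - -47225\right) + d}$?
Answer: $\frac{1}{90472} \approx 1.1053 \cdot 10^{-5}$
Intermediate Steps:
$\frac{1}{\left(\left(79 + 25 \left(-97\right)\right) - -47225\right) + d} = \frac{1}{\left(\left(79 + 25 \left(-97\right)\right) - -47225\right) + 45593} = \frac{1}{\left(\left(79 - 2425\right) + 47225\right) + 45593} = \frac{1}{\left(-2346 + 47225\right) + 45593} = \frac{1}{44879 + 45593} = \frac{1}{90472}$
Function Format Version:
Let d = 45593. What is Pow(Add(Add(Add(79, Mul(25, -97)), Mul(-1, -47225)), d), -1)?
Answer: Rational(1, 90472) ≈ 1.1053e-5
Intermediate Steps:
Pow(Add(Add(Add(79, Mul(25, -97)), Mul(-1, -47225)), d), -1) = Pow(Add(Add(Add(79, Mul(25, -97)), Mul(-1, -47225)), 45593), -1) = Pow(Add(Add(Add(79, -2425), 47225), 45593), -1) = Pow(Add(Add(-2346, 47225), 45593), -1) = Pow(Add(44879, 45593), -1) = Pow(90472, -1) = Rational(1, 90472)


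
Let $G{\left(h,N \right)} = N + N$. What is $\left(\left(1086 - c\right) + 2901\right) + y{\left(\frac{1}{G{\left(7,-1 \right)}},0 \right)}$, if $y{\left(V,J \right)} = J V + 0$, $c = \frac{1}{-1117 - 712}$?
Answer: $\frac{7292224}{1829} \approx 3987.0$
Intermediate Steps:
$G{\left(h,N \right)} = 2 N$
$c = - \frac{1}{1829}$ ($c = \frac{1}{-1829} = - \frac{1}{1829} \approx -0.00054675$)
$y{\left(V,J \right)} = J V$
$\left(\left(1086 - c\right) + 2901\right) + y{\left(\frac{1}{G{\left(7,-1 \right)}},0 \right)} = \left(\left(1086 - - \frac{1}{1829}\right) + 2901\right) + \frac{0}{2 \left(-1\right)} = \left(\left(1086 + \frac{1}{1829}\right) + 2901\right) + \frac{0}{-2} = \left(\frac{1986295}{1829} + 2901\right) + 0 \left(- \frac{1}{2}\right) = \frac{7292224}{1829} + 0 = \frac{7292224}{1829}$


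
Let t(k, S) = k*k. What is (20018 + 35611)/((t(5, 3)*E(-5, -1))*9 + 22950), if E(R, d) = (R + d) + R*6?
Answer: 6181/1650 ≈ 3.7461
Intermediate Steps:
t(k, S) = k²
E(R, d) = d + 7*R (E(R, d) = (R + d) + 6*R = d + 7*R)
(20018 + 35611)/((t(5, 3)*E(-5, -1))*9 + 22950) = (20018 + 35611)/((5²*(-1 + 7*(-5)))*9 + 22950) = 55629/((25*(-1 - 35))*9 + 22950) = 55629/((25*(-36))*9 + 22950) = 55629/(-900*9 + 22950) = 55629/(-8100 + 22950) = 55629/14850 = 55629*(1/14850) = 6181/1650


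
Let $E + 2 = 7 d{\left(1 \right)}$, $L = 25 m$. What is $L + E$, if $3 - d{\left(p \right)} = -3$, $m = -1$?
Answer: $15$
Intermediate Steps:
$d{\left(p \right)} = 6$ ($d{\left(p \right)} = 3 - -3 = 3 + 3 = 6$)
$L = -25$ ($L = 25 \left(-1\right) = -25$)
$E = 40$ ($E = -2 + 7 \cdot 6 = -2 + 42 = 40$)
$L + E = -25 + 40 = 15$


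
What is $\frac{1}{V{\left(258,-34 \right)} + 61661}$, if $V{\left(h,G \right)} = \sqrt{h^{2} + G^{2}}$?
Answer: $\frac{61661}{3802011201} - \frac{2 \sqrt{16930}}{3802011201} \approx 1.615 \cdot 10^{-5}$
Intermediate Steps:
$V{\left(h,G \right)} = \sqrt{G^{2} + h^{2}}$
$\frac{1}{V{\left(258,-34 \right)} + 61661} = \frac{1}{\sqrt{\left(-34\right)^{2} + 258^{2}} + 61661} = \frac{1}{\sqrt{1156 + 66564} + 61661} = \frac{1}{\sqrt{67720} + 61661} = \frac{1}{2 \sqrt{16930} + 61661} = \frac{1}{61661 + 2 \sqrt{16930}}$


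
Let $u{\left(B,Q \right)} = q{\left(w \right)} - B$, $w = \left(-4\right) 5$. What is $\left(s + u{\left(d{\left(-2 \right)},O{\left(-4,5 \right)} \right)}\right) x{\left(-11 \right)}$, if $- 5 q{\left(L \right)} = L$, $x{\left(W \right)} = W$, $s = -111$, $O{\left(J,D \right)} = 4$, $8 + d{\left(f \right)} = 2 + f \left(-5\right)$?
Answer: $1221$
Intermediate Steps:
$d{\left(f \right)} = -6 - 5 f$ ($d{\left(f \right)} = -8 + \left(2 + f \left(-5\right)\right) = -8 - \left(-2 + 5 f\right) = -6 - 5 f$)
$w = -20$
$q{\left(L \right)} = - \frac{L}{5}$
$u{\left(B,Q \right)} = 4 - B$ ($u{\left(B,Q \right)} = \left(- \frac{1}{5}\right) \left(-20\right) - B = 4 - B$)
$\left(s + u{\left(d{\left(-2 \right)},O{\left(-4,5 \right)} \right)}\right) x{\left(-11 \right)} = \left(-111 + \left(4 - \left(-6 - -10\right)\right)\right) \left(-11\right) = \left(-111 + \left(4 - \left(-6 + 10\right)\right)\right) \left(-11\right) = \left(-111 + \left(4 - 4\right)\right) \left(-11\right) = \left(-111 + 0\right) \left(-11\right) = \left(-111\right) \left(-11\right) = 1221$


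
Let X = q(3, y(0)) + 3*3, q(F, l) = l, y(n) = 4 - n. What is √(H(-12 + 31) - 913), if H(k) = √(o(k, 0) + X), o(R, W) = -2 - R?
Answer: √(-913 + 2*I*√2) ≈ 0.0468 + 30.216*I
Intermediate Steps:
X = 13 (X = (4 - 1*0) + 3*3 = (4 + 0) + 9 = 4 + 9 = 13)
H(k) = √(11 - k) (H(k) = √((-2 - k) + 13) = √(11 - k))
√(H(-12 + 31) - 913) = √(√(11 - (-12 + 31)) - 913) = √(√(11 - 1*19) - 913) = √(√(11 - 19) - 913) = √(√(-8) - 913) = √(2*I*√2 - 913) = √(-913 + 2*I*√2)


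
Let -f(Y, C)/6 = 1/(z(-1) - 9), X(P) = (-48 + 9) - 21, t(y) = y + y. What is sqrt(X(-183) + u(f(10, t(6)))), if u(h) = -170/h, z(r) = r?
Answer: I*sqrt(3090)/3 ≈ 18.529*I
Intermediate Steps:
t(y) = 2*y
X(P) = -60 (X(P) = -39 - 21 = -60)
f(Y, C) = 3/5 (f(Y, C) = -6/(-1 - 9) = -6/(-10) = -6*(-1/10) = 3/5)
sqrt(X(-183) + u(f(10, t(6)))) = sqrt(-60 - 170/3/5) = sqrt(-60 - 170*5/3) = sqrt(-60 - 850/3) = sqrt(-1030/3) = I*sqrt(3090)/3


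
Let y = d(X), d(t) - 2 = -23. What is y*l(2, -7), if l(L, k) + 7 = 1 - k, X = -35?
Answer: -21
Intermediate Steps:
d(t) = -21 (d(t) = 2 - 23 = -21)
l(L, k) = -6 - k (l(L, k) = -7 + (1 - k) = -6 - k)
y = -21
y*l(2, -7) = -21*(-6 - 1*(-7)) = -21*(-6 + 7) = -21*1 = -21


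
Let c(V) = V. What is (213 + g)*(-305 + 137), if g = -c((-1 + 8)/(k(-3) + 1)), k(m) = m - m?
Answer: -34608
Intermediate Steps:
k(m) = 0
g = -7 (g = -(-1 + 8)/(0 + 1) = -7/1 = -7 ≈ -7.0000)
(213 + g)*(-305 + 137) = (213 - 7)*(-305 + 137) = 206*(-168) = -34608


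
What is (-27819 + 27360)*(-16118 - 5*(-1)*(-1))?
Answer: 7400457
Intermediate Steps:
(-27819 + 27360)*(-16118 - 5*(-1)*(-1)) = -459*(-16118 + 5*(-1)) = -459*(-16118 - 5) = -459*(-16123) = 7400457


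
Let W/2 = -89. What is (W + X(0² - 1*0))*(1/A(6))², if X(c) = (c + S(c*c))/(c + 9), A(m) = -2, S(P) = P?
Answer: -89/2 ≈ -44.500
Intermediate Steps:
W = -178 (W = 2*(-89) = -178)
X(c) = (c + c²)/(9 + c) (X(c) = (c + c*c)/(c + 9) = (c + c²)/(9 + c))
(W + X(0² - 1*0))*(1/A(6))² = (-178 + (0² - 1*0)*(1 + (0² - 1*0))/(9 + (0² - 1*0)))*(1/(-2))² = (-178 + (0 + 0)*(1 + (0 + 0))/(9 + (0 + 0)))*(-½)² = (-178 + 0*(1 + 0)/(9 + 0))*(¼) = (-178 + 0*1/9)*(¼) = (-178 + 0*(⅑)*1)*(¼) = (-178 + 0)*(¼) = -178*¼ = -89/2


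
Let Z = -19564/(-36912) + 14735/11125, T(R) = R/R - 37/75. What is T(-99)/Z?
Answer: 10403032/38077391 ≈ 0.27321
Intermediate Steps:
T(R) = 38/75 (T(R) = 1 - 37*1/75 = 1 - 37/75 = 38/75)
Z = 38077391/20532300 (Z = -19564*(-1/36912) + 14735*(1/11125) = 4891/9228 + 2947/2225 = 38077391/20532300 ≈ 1.8545)
T(-99)/Z = 38/(75*(38077391/20532300)) = (38/75)*(20532300/38077391) = 10403032/38077391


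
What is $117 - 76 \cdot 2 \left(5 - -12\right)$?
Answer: $-2467$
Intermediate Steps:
$117 - 76 \cdot 2 \left(5 - -12\right) = 117 - 76 \cdot 2 \left(5 + 12\right) = 117 - 76 \cdot 2 \cdot 17 = 117 - 2584 = -2467$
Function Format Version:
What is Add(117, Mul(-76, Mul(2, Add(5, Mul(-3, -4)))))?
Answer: -2467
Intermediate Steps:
Add(117, Mul(-76, Mul(2, Add(5, Mul(-3, -4))))) = Add(117, Mul(-76, Mul(2, Add(5, 12)))) = Add(117, Mul(-76, Mul(2, 17))) = Add(117, Mul(-76, 34)) = Add(117, -2584) = -2467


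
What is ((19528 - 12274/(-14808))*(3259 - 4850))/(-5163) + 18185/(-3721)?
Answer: 855302272427219/142242116292 ≈ 6013.0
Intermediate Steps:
((19528 - 12274/(-14808))*(3259 - 4850))/(-5163) + 18185/(-3721) = ((19528 - 12274*(-1/14808))*(-1591))*(-1/5163) + 18185*(-1/3721) = ((19528 + 6137/7404)*(-1591))*(-1/5163) - 18185/3721 = ((144591449/7404)*(-1591))*(-1/5163) - 18185/3721 = -230044995359/7404*(-1/5163) - 18185/3721 = 230044995359/38226852 - 18185/3721 = 855302272427219/142242116292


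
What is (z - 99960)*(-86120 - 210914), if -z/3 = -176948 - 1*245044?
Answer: -346346396544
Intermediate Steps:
z = 1265976 (z = -3*(-176948 - 1*245044) = -3*(-176948 - 245044) = -3*(-421992) = 1265976)
(z - 99960)*(-86120 - 210914) = (1265976 - 99960)*(-86120 - 210914) = 1166016*(-297034) = -346346396544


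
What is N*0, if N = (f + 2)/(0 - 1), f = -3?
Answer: 0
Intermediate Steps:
N = 1 (N = (-3 + 2)/(0 - 1) = -1/(-1) = -1*(-1) = 1)
N*0 = 1*0 = 0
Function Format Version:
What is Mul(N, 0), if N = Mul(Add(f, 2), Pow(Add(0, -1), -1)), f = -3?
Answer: 0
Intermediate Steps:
N = 1 (N = Mul(Add(-3, 2), Pow(Add(0, -1), -1)) = Mul(-1, Pow(-1, -1)) = Mul(-1, -1) = 1)
Mul(N, 0) = Mul(1, 0) = 0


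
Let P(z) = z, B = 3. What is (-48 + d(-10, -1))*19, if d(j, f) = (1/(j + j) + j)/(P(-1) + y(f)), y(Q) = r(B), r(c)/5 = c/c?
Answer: -76779/80 ≈ -959.74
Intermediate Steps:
r(c) = 5 (r(c) = 5*(c/c) = 5*1 = 5)
y(Q) = 5
d(j, f) = j/4 + 1/(8*j) (d(j, f) = (1/(j + j) + j)/(-1 + 5) = (1/(2*j) + j)/4 = (1/(2*j) + j)*(1/4) = (j + 1/(2*j))*(1/4) = j/4 + 1/(8*j))
(-48 + d(-10, -1))*19 = (-48 + ((1/4)*(-10) + (1/8)/(-10)))*19 = (-48 + (-5/2 + (1/8)*(-1/10)))*19 = (-48 + (-5/2 - 1/80))*19 = (-48 - 201/80)*19 = -4041/80*19 = -76779/80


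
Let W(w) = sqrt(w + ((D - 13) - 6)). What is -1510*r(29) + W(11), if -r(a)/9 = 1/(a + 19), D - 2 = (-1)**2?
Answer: 2265/8 + I*sqrt(5) ≈ 283.13 + 2.2361*I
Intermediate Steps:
D = 3 (D = 2 + (-1)**2 = 2 + 1 = 3)
r(a) = -9/(19 + a) (r(a) = -9/(a + 19) = -9/(19 + a))
W(w) = sqrt(-16 + w) (W(w) = sqrt(w + ((3 - 13) - 6)) = sqrt(w + (-10 - 6)) = sqrt(w - 16) = sqrt(-16 + w))
-1510*r(29) + W(11) = -(-13590)/(19 + 29) + sqrt(-16 + 11) = -(-13590)/48 + sqrt(-5) = -(-13590)/48 + I*sqrt(5) = -1510*(-3/16) + I*sqrt(5) = 2265/8 + I*sqrt(5)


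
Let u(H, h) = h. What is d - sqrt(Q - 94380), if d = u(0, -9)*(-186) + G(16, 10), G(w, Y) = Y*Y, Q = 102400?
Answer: 1774 - 2*sqrt(2005) ≈ 1684.4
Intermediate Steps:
G(w, Y) = Y**2
d = 1774 (d = -9*(-186) + 10**2 = 1674 + 100 = 1774)
d - sqrt(Q - 94380) = 1774 - sqrt(102400 - 94380) = 1774 - sqrt(8020) = 1774 - 2*sqrt(2005)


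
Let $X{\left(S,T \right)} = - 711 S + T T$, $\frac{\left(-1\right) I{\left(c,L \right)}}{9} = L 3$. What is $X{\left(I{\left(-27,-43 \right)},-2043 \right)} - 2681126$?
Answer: $667252$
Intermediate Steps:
$I{\left(c,L \right)} = - 27 L$ ($I{\left(c,L \right)} = - 9 L 3 = - 9 \cdot 3 L = - 27 L$)
$X{\left(S,T \right)} = T^{2} - 711 S$ ($X{\left(S,T \right)} = - 711 S + T^{2} = T^{2} - 711 S$)
$X{\left(I{\left(-27,-43 \right)},-2043 \right)} - 2681126 = \left(\left(-2043\right)^{2} - 711 \left(\left(-27\right) \left(-43\right)\right)\right) - 2681126 = \left(4173849 - 825471\right) - 2681126 = 3348378 - 2681126 = 667252$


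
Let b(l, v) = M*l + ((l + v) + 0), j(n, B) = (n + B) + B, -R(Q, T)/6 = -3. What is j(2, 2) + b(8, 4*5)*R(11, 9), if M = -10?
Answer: -930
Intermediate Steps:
R(Q, T) = 18 (R(Q, T) = -6*(-3) = 18)
j(n, B) = n + 2*B (j(n, B) = (B + n) + B = n + 2*B)
b(l, v) = v - 9*l (b(l, v) = -10*l + ((l + v) + 0) = -10*l + (l + v) = v - 9*l)
j(2, 2) + b(8, 4*5)*R(11, 9) = (2 + 2*2) + (4*5 - 9*8)*18 = (2 + 4) + (20 - 72)*18 = 6 - 52*18 = 6 - 936 = -930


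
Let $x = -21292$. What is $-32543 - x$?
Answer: $-11251$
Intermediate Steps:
$-32543 - x = -32543 - -21292 = -32543 + 21292 = -11251$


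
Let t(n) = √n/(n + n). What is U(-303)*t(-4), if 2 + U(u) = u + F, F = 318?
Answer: -13*I/4 ≈ -3.25*I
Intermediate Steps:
U(u) = 316 + u (U(u) = -2 + (u + 318) = -2 + (318 + u) = 316 + u)
t(n) = 1/(2*√n) (t(n) = √n/((2*n)) = (1/(2*n))*√n = 1/(2*√n))
U(-303)*t(-4) = (316 - 303)*(1/(2*√(-4))) = 13*((-I/2)/2) = 13*(-I/4) = -13*I/4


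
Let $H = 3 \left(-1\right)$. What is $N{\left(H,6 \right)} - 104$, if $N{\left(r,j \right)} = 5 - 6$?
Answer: $-105$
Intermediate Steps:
$H = -3$
$N{\left(r,j \right)} = -1$ ($N{\left(r,j \right)} = 5 - 6 = -1$)
$N{\left(H,6 \right)} - 104 = -1 - 104 = -105$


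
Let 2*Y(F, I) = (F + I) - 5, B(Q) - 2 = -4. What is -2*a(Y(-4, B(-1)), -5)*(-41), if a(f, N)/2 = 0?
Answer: 0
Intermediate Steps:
B(Q) = -2 (B(Q) = 2 - 4 = -2)
Y(F, I) = -5/2 + F/2 + I/2 (Y(F, I) = ((F + I) - 5)/2 = (-5 + F + I)/2 = -5/2 + F/2 + I/2)
a(f, N) = 0 (a(f, N) = 2*0 = 0)
-2*a(Y(-4, B(-1)), -5)*(-41) = -2*0*(-41) = 0*(-41) = 0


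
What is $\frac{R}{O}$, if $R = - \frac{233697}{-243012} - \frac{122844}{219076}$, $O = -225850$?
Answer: $- \frac{161703317}{91089577178600} \approx -1.7752 \cdot 10^{-6}$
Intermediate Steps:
$R = \frac{161703317}{403318916}$ ($R = \left(-233697\right) \left(- \frac{1}{243012}\right) - \frac{30711}{54769} = \frac{77899}{81004} - \frac{30711}{54769} = \frac{161703317}{403318916} \approx 0.40093$)
$\frac{R}{O} = \frac{161703317}{403318916 \left(-225850\right)} = \frac{161703317}{403318916} \left(- \frac{1}{225850}\right) = - \frac{161703317}{91089577178600}$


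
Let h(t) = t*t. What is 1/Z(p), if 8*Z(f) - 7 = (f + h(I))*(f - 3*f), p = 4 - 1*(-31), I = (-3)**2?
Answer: -8/8113 ≈ -0.00098607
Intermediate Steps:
I = 9
p = 35 (p = 4 + 31 = 35)
h(t) = t**2
Z(f) = 7/8 - f*(81 + f)/4 (Z(f) = 7/8 + ((f + 9**2)*(f - 3*f))/8 = 7/8 + ((f + 81)*(-2*f))/8 = 7/8 + ((81 + f)*(-2*f))/8 = 7/8 + (-2*f*(81 + f))/8 = 7/8 - f*(81 + f)/4)
1/Z(p) = 1/(7/8 - 81/4*35 - 1/4*35**2) = 1/(7/8 - 2835/4 - 1/4*1225) = 1/(7/8 - 2835/4 - 1225/4) = 1/(-8113/8) = -8/8113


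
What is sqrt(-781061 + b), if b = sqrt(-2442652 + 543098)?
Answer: sqrt(-781061 + I*sqrt(1899554)) ≈ 0.78 + 883.78*I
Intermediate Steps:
b = I*sqrt(1899554) (b = sqrt(-1899554) = I*sqrt(1899554) ≈ 1378.2*I)
sqrt(-781061 + b) = sqrt(-781061 + I*sqrt(1899554))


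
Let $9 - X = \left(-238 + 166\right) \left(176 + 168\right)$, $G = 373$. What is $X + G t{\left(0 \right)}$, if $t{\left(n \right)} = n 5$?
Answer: $24777$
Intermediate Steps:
$t{\left(n \right)} = 5 n$
$X = 24777$ ($X = 9 - \left(-238 + 166\right) \left(176 + 168\right) = 9 - \left(-72\right) 344 = 9 - -24768 = 9 + 24768 = 24777$)
$X + G t{\left(0 \right)} = 24777 + 373 \cdot 5 \cdot 0 = 24777 + 373 \cdot 0 = 24777 + 0 = 24777$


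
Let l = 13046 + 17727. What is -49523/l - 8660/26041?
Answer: -1556122623/801359693 ≈ -1.9419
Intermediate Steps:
l = 30773
-49523/l - 8660/26041 = -49523/30773 - 8660/26041 = -1556122623/801359693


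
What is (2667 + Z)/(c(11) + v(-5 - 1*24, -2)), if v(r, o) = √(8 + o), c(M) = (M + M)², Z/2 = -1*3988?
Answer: -1284778/117125 + 5309*√6/234250 ≈ -10.914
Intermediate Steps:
Z = -7976 (Z = 2*(-1*3988) = 2*(-3988) = -7976)
c(M) = 4*M² (c(M) = (2*M)² = 4*M²)
(2667 + Z)/(c(11) + v(-5 - 1*24, -2)) = (2667 - 7976)/(4*11² + √(8 - 2)) = -5309/(4*121 + √6) = -5309/(484 + √6)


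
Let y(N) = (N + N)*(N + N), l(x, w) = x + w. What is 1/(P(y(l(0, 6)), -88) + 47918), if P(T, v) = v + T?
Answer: 1/47974 ≈ 2.0845e-5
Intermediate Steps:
l(x, w) = w + x
y(N) = 4*N² (y(N) = (2*N)*(2*N) = 4*N²)
P(T, v) = T + v
1/(P(y(l(0, 6)), -88) + 47918) = 1/((4*(6 + 0)² - 88) + 47918) = 1/((4*6² - 88) + 47918) = 1/((4*36 - 88) + 47918) = 1/((144 - 88) + 47918) = 1/(56 + 47918) = 1/47974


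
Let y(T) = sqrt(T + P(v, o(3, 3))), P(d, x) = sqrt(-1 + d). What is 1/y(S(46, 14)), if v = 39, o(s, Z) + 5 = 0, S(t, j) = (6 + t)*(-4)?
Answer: -I/sqrt(208 - sqrt(38)) ≈ -0.070388*I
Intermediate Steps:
S(t, j) = -24 - 4*t
o(s, Z) = -5 (o(s, Z) = -5 + 0 = -5)
y(T) = sqrt(T + sqrt(38)) (y(T) = sqrt(T + sqrt(-1 + 39)) = sqrt(T + sqrt(38)))
1/y(S(46, 14)) = 1/(sqrt((-24 - 4*46) + sqrt(38))) = 1/(sqrt((-24 - 184) + sqrt(38))) = 1/(sqrt(-208 + sqrt(38))) = 1/sqrt(-208 + sqrt(38))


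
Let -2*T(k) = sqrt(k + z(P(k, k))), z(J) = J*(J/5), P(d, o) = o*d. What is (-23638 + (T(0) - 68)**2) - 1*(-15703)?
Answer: -3311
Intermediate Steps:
P(d, o) = d*o
z(J) = J**2/5 (z(J) = J*(J*(1/5)) = J*(J/5) = J**2/5)
T(k) = -sqrt(k + k**4/5)/2 (T(k) = -sqrt(k + (k*k)**2/5)/2 = -sqrt(k + (k**2)**2/5)/2 = -sqrt(k + k**4/5)/2)
(-23638 + (T(0) - 68)**2) - 1*(-15703) = (-23638 + (-sqrt(5)*sqrt(0*(5 + 0**3))/10 - 68)**2) - 1*(-15703) = (-23638 + (-sqrt(5)*sqrt(0*(5 + 0))/10 - 68)**2) + 15703 = (-23638 + (-sqrt(5)*sqrt(0*5)/10 - 68)**2) + 15703 = (-23638 + (-sqrt(5)*sqrt(0)/10 - 68)**2) + 15703 = (-23638 + (-1/10*sqrt(5)*0 - 68)**2) + 15703 = (-23638 + (0 - 68)**2) + 15703 = (-23638 + (-68)**2) + 15703 = (-23638 + 4624) + 15703 = -19014 + 15703 = -3311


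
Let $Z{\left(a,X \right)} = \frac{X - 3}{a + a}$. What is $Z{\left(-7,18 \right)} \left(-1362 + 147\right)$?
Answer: $\frac{18225}{14} \approx 1301.8$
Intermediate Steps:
$Z{\left(a,X \right)} = \frac{-3 + X}{2 a}$
$Z{\left(-7,18 \right)} \left(-1362 + 147\right) = \frac{-3 + 18}{2 \left(-7\right)} \left(-1362 + 147\right) = \frac{1}{2} \left(- \frac{1}{7}\right) 15 \left(-1215\right) = \left(- \frac{15}{14}\right) \left(-1215\right) = \frac{18225}{14}$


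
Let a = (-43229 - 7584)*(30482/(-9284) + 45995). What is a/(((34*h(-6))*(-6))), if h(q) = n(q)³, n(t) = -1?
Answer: -638132217961/55704 ≈ -1.1456e+7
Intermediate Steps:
h(q) = -1 (h(q) = (-1)³ = -1)
a = -10848247705337/4642 (a = -50813*(30482*(-1/9284) + 45995) = -50813*(-15241/4642 + 45995) = -50813*213493549/4642 = -10848247705337/4642 ≈ -2.3370e+9)
a/(((34*h(-6))*(-6))) = -10848247705337/(4642*((34*(-1))*(-6))) = -10848247705337/(4642*((-34*(-6)))) = -10848247705337/4642/204 = -10848247705337/4642*1/204 = -638132217961/55704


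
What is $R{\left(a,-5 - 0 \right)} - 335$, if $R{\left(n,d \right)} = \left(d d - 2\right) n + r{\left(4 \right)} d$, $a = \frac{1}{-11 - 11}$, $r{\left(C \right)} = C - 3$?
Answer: $- \frac{7503}{22} \approx -341.05$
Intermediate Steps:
$r{\left(C \right)} = -3 + C$
$a = - \frac{1}{22}$ ($a = \frac{1}{-22} = - \frac{1}{22} \approx -0.045455$)
$R{\left(n,d \right)} = d + n \left(-2 + d^{2}\right)$ ($R{\left(n,d \right)} = \left(d d - 2\right) n + \left(-3 + 4\right) d = \left(d^{2} - 2\right) n + 1 d = \left(-2 + d^{2}\right) n + d = n \left(-2 + d^{2}\right) + d = d + n \left(-2 + d^{2}\right)$)
$R{\left(a,-5 - 0 \right)} - 335 = \left(\left(-5 - 0\right) - - \frac{1}{11} - \frac{\left(-5 - 0\right)^{2}}{22}\right) - 335 = \left(\left(-5 + 0\right) + \frac{1}{11} - \frac{\left(-5 + 0\right)^{2}}{22}\right) - 335 = \left(-5 + \frac{1}{11} - \frac{\left(-5\right)^{2}}{22}\right) - 335 = \left(-5 + \frac{1}{11} - \frac{25}{22}\right) - 335 = - \frac{133}{22} - 335 = - \frac{7503}{22}$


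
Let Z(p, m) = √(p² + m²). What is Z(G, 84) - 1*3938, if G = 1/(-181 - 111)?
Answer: -3938 + √601622785/292 ≈ -3854.0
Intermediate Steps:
G = -1/292 (G = 1/(-292) = -1/292 ≈ -0.0034247)
Z(p, m) = √(m² + p²)
Z(G, 84) - 1*3938 = √(84² + (-1/292)²) - 1*3938 = √(7056 + 1/85264) - 3938 = √(601622785/85264) - 3938 = √601622785/292 - 3938 = -3938 + √601622785/292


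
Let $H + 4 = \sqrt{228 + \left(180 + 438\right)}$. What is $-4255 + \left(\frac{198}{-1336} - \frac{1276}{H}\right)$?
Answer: $- \frac{1181316921}{277220} - \frac{1914 \sqrt{94}}{415} \approx -4306.0$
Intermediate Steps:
$H = -4 + 3 \sqrt{94}$ ($H = -4 + \sqrt{228 + \left(180 + 438\right)} = -4 + \sqrt{228 + 618} = -4 + \sqrt{846} = -4 + 3 \sqrt{94} \approx 25.086$)
$-4255 + \left(\frac{198}{-1336} - \frac{1276}{H}\right) = -4255 + \left(\frac{198}{-1336} - \frac{1276}{-4 + 3 \sqrt{94}}\right) = -4255 + \left(198 \left(- \frac{1}{1336}\right) - \frac{1276}{-4 + 3 \sqrt{94}}\right) = -4255 - \left(\frac{99}{668} + \frac{1276}{-4 + 3 \sqrt{94}}\right) = - \frac{2842439}{668} - \frac{1276}{-4 + 3 \sqrt{94}}$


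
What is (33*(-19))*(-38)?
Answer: 23826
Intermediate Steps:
(33*(-19))*(-38) = -627*(-38) = 23826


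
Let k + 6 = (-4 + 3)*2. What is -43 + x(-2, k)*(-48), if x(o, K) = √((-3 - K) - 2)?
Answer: -43 - 48*√3 ≈ -126.14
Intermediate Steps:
k = -8 (k = -6 + (-4 + 3)*2 = -6 - 1*2 = -6 - 2 = -8)
x(o, K) = √(-5 - K)
-43 + x(-2, k)*(-48) = -43 + √(-5 - 1*(-8))*(-48) = -43 + √(-5 + 8)*(-48) = -43 + √3*(-48) = -43 - 48*√3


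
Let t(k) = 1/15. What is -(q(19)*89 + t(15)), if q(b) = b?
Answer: -25366/15 ≈ -1691.1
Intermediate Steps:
t(k) = 1/15
-(q(19)*89 + t(15)) = -(19*89 + 1/15) = -(1691 + 1/15) = -1*25366/15 = -25366/15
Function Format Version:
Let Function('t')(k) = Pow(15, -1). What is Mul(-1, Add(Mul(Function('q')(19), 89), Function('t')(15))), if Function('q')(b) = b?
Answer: Rational(-25366, 15) ≈ -1691.1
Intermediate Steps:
Function('t')(k) = Rational(1, 15)
Mul(-1, Add(Mul(Function('q')(19), 89), Function('t')(15))) = Mul(-1, Add(Mul(19, 89), Rational(1, 15))) = Mul(-1, Add(1691, Rational(1, 15))) = Mul(-1, Rational(25366, 15)) = Rational(-25366, 15)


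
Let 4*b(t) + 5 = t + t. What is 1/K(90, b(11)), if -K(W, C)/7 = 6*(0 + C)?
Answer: -2/357 ≈ -0.0056022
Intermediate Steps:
b(t) = -5/4 + t/2 (b(t) = -5/4 + (t + t)/4 = -5/4 + (2*t)/4 = -5/4 + t/2)
K(W, C) = -42*C (K(W, C) = -42*(0 + C) = -42*C)
1/K(90, b(11)) = 1/(-42*(-5/4 + (½)*11)) = 1/(-42*(-5/4 + 11/2)) = 1/(-42*17/4) = 1/(-357/2) = -2/357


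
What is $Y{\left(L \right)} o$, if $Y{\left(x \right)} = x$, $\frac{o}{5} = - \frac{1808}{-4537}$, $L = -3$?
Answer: $- \frac{27120}{4537} \approx -5.9775$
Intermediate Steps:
$o = \frac{9040}{4537}$ ($o = 5 \left(- \frac{1808}{-4537}\right) = 5 \left(\left(-1808\right) \left(- \frac{1}{4537}\right)\right) = 5 \cdot \frac{1808}{4537} = \frac{9040}{4537} \approx 1.9925$)
$Y{\left(L \right)} o = \left(-3\right) \frac{9040}{4537} = - \frac{27120}{4537}$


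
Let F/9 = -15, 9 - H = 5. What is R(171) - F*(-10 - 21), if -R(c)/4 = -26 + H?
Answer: -4097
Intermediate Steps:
H = 4 (H = 9 - 1*5 = 9 - 5 = 4)
F = -135 (F = 9*(-15) = -135)
R(c) = 88 (R(c) = -4*(-26 + 4) = -4*(-22) = 88)
R(171) - F*(-10 - 21) = 88 - (-135)*(-10 - 21) = 88 - (-135)*(-31) = 88 - 1*4185 = 88 - 4185 = -4097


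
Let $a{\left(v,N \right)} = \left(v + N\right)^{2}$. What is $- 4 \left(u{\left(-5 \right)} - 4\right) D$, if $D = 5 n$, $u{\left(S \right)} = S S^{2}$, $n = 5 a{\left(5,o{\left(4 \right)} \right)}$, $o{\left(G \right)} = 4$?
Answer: $1044900$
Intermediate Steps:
$a{\left(v,N \right)} = \left(N + v\right)^{2}$
$n = 405$ ($n = 5 \left(4 + 5\right)^{2} = 5 \cdot 9^{2} = 5 \cdot 81 = 405$)
$u{\left(S \right)} = S^{3}$
$D = 2025$ ($D = 5 \cdot 405 = 2025$)
$- 4 \left(u{\left(-5 \right)} - 4\right) D = - 4 \left(\left(-5\right)^{3} - 4\right) 2025 = - 4 \left(-125 - 4\right) 2025 = \left(-4\right) \left(-129\right) 2025 = 516 \cdot 2025 = 1044900$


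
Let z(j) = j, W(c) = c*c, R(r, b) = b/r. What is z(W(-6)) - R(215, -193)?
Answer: 7933/215 ≈ 36.898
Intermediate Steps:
W(c) = c²
z(W(-6)) - R(215, -193) = (-6)² - (-193)/215 = 36 - (-193)/215 = 36 - 1*(-193/215) = 36 + 193/215 = 7933/215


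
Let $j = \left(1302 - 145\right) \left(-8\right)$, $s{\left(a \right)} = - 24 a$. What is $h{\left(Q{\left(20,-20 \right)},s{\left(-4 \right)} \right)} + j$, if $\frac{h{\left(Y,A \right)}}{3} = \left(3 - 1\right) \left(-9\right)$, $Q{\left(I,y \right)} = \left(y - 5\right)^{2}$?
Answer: $-9310$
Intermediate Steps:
$Q{\left(I,y \right)} = \left(-5 + y\right)^{2}$
$h{\left(Y,A \right)} = -54$ ($h{\left(Y,A \right)} = 3 \left(3 - 1\right) \left(-9\right) = 3 \cdot 2 \left(-9\right) = 3 \left(-18\right) = -54$)
$j = -9256$ ($j = 1157 \left(-8\right) = -9256$)
$h{\left(Q{\left(20,-20 \right)},s{\left(-4 \right)} \right)} + j = -54 - 9256 = -9310$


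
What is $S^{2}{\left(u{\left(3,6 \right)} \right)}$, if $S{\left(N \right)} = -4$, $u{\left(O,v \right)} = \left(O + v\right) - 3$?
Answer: $16$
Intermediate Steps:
$u{\left(O,v \right)} = -3 + O + v$
$S^{2}{\left(u{\left(3,6 \right)} \right)} = \left(-4\right)^{2} = 16$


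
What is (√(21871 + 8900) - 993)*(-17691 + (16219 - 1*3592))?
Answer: 5028552 - 15192*√3419 ≈ 4.1402e+6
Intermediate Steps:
(√(21871 + 8900) - 993)*(-17691 + (16219 - 1*3592)) = (√30771 - 993)*(-17691 + (16219 - 3592)) = (3*√3419 - 993)*(-17691 + 12627) = (-993 + 3*√3419)*(-5064) = 5028552 - 15192*√3419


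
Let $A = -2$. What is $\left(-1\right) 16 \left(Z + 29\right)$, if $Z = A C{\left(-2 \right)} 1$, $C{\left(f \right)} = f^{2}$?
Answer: $-336$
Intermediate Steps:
$Z = -8$ ($Z = - 2 \left(-2\right)^{2} \cdot 1 = \left(-2\right) 4 \cdot 1 = \left(-8\right) 1 = -8$)
$\left(-1\right) 16 \left(Z + 29\right) = \left(-1\right) 16 \left(-8 + 29\right) = \left(-16\right) 21 = -336$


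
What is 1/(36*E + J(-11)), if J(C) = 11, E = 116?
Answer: 1/4187 ≈ 0.00023883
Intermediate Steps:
1/(36*E + J(-11)) = 1/(36*116 + 11) = 1/(4176 + 11) = 1/4187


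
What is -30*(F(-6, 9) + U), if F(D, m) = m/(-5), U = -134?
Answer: 4074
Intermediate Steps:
F(D, m) = -m/5 (F(D, m) = m*(-⅕) = -m/5)
-30*(F(-6, 9) + U) = -30*(-⅕*9 - 134) = -30*(-9/5 - 134) = -30*(-679/5) = 4074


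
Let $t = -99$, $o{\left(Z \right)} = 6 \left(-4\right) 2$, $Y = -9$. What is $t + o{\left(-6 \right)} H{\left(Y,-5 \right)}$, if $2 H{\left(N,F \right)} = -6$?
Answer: $45$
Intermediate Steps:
$o{\left(Z \right)} = -48$ ($o{\left(Z \right)} = \left(-24\right) 2 = -48$)
$H{\left(N,F \right)} = -3$ ($H{\left(N,F \right)} = \frac{1}{2} \left(-6\right) = -3$)
$t + o{\left(-6 \right)} H{\left(Y,-5 \right)} = -99 - -144 = -99 + 144 = 45$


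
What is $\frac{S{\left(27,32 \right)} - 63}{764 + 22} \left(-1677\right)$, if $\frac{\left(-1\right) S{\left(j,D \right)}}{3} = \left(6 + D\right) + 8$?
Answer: $\frac{112359}{262} \approx 428.85$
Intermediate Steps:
$S{\left(j,D \right)} = -42 - 3 D$ ($S{\left(j,D \right)} = - 3 \left(\left(6 + D\right) + 8\right) = - 3 \left(14 + D\right) = -42 - 3 D$)
$\frac{S{\left(27,32 \right)} - 63}{764 + 22} \left(-1677\right) = \frac{\left(-42 - 96\right) - 63}{764 + 22} \left(-1677\right) = \frac{\left(-42 - 96\right) - 63}{786} \left(-1677\right) = \left(-138 - 63\right) \frac{1}{786} \left(-1677\right) = \left(-201\right) \frac{1}{786} \left(-1677\right) = \left(- \frac{67}{262}\right) \left(-1677\right) = \frac{112359}{262}$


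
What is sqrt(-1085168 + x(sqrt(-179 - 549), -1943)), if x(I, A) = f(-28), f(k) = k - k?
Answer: 4*I*sqrt(67823) ≈ 1041.7*I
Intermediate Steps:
f(k) = 0
x(I, A) = 0
sqrt(-1085168 + x(sqrt(-179 - 549), -1943)) = sqrt(-1085168 + 0) = sqrt(-1085168) = 4*I*sqrt(67823)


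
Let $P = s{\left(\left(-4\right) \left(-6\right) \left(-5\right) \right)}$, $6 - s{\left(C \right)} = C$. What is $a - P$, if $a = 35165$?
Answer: $35039$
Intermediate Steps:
$s{\left(C \right)} = 6 - C$
$P = 126$ ($P = 6 - \left(-4\right) \left(-6\right) \left(-5\right) = 6 - 24 \left(-5\right) = 6 - -120 = 6 + 120 = 126$)
$a - P = 35165 - 126 = 35039$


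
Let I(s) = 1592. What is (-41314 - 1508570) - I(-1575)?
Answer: -1551476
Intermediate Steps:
(-41314 - 1508570) - I(-1575) = (-41314 - 1508570) - 1*1592 = -1549884 - 1592 = -1551476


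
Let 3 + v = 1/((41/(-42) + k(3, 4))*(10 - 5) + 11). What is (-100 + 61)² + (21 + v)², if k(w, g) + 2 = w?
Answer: 403082073/218089 ≈ 1848.2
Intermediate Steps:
k(w, g) = -2 + w
v = -1359/467 (v = -3 + 1/((41/(-42) + (-2 + 3))*(10 - 5) + 11) = -3 + 1/((41*(-1/42) + 1)*5 + 11) = -3 + 1/((-41/42 + 1)*5 + 11) = -3 + 1/((1/42)*5 + 11) = -3 + 1/(5/42 + 11) = -3 + 1/(467/42) = -3 + 42/467 = -1359/467 ≈ -2.9101)
(-100 + 61)² + (21 + v)² = (-100 + 61)² + (21 - 1359/467)² = (-39)² + (8448/467)² = 1521 + 71368704/218089 = 403082073/218089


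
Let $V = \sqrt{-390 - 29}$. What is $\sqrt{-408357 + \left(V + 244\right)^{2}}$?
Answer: $2 \sqrt{-87310 + 122 i \sqrt{419}} \approx 8.4507 + 591.03 i$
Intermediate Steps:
$V = i \sqrt{419}$ ($V = \sqrt{-419} = i \sqrt{419} \approx 20.469 i$)
$\sqrt{-408357 + \left(V + 244\right)^{2}} = \sqrt{-408357 + \left(i \sqrt{419} + 244\right)^{2}} = \sqrt{-408357 + \left(244 + i \sqrt{419}\right)^{2}}$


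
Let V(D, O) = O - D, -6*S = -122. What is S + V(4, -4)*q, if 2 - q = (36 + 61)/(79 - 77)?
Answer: 1177/3 ≈ 392.33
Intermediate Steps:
S = 61/3 (S = -1/6*(-122) = 61/3 ≈ 20.333)
q = -93/2 (q = 2 - (36 + 61)/(79 - 77) = 2 - 97/2 = -93/2 ≈ -46.500)
S + V(4, -4)*q = 61/3 + (-4 - 1*4)*(-93/2) = 61/3 + (-4 - 4)*(-93/2) = 61/3 - 8*(-93/2) = 61/3 + 372 = 1177/3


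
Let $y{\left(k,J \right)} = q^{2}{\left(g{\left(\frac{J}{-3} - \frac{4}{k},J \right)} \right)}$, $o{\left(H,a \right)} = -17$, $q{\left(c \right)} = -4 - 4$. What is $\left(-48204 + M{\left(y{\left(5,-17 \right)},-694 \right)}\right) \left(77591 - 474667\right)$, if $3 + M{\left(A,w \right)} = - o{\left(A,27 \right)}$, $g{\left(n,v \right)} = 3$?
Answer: $19135092440$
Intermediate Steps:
$q{\left(c \right)} = -8$ ($q{\left(c \right)} = -4 - 4 = -8$)
$y{\left(k,J \right)} = 64$ ($y{\left(k,J \right)} = \left(-8\right)^{2} = 64$)
$M{\left(A,w \right)} = 14$ ($M{\left(A,w \right)} = -3 - -17 = -3 + 17 = 14$)
$\left(-48204 + M{\left(y{\left(5,-17 \right)},-694 \right)}\right) \left(77591 - 474667\right) = \left(-48204 + 14\right) \left(77591 - 474667\right) = \left(-48190\right) \left(-397076\right) = 19135092440$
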